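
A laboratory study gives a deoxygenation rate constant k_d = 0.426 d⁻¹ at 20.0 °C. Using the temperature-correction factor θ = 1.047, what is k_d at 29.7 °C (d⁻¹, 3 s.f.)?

k_d ≈ 0.665 d⁻¹

k_d(T₂) = k_d(T₁) · θ^(T₂−T₁) = 0.426 × 1.047^(29.7−20.0)
= 0.426 × 1.047^9.70 = 0.426 × 1.561 = 0.6651 d⁻¹.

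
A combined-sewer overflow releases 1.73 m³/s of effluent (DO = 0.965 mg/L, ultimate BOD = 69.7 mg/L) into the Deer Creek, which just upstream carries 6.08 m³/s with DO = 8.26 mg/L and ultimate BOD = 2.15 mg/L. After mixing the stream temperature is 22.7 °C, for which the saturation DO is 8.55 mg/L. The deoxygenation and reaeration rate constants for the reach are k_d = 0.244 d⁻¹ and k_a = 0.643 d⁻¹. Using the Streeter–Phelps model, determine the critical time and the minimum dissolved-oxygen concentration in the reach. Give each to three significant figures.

t_c ≈ 1.92 d; minimum DO ≈ 4.49 mg/L

Mixed DO = (6.08×8.26 + 1.73×0.965)/(6.08+1.73) = 51.89/7.810 = 6.644 mg/L.
Mixed L₀ = (6.08×2.15 + 1.73×69.7)/(7.810) = 133.7/7.810 = 17.11 mg/L.
Initial deficit D₀ = C_s − DO₀ = 8.55 − 6.644 = 1.906 mg/L.
t_c = (1/0.3990) ln[(0.643/0.244)(1 − 1.906×0.3990/(0.244×17.11))] = 2.506 × ln(2.155) = 1.925 d.
D_c = (0.244/0.643) × 17.11 × e^(−0.244×1.925) = 0.3795 × 17.11 × 0.6252 = 4.060 mg/L.
Minimum DO = 8.55 − 4.060 = 4.490 mg/L.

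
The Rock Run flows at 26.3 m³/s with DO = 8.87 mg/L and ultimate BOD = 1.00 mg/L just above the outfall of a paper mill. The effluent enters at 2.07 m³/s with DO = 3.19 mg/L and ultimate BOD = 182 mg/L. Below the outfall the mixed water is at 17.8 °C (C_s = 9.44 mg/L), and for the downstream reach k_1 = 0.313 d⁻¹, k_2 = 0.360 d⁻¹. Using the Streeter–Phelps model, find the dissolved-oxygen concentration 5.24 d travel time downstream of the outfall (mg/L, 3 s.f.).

DO ≈ 5.28 mg/L

Mixed DO = (26.3×8.87 + 2.07×3.19)/(26.3+2.07) = 239.9/28.37 = 8.456 mg/L.
Mixed L₀ = (26.3×1.00 + 2.07×182)/(28.37) = 403.0/28.37 = 14.21 mg/L.
Initial deficit D₀ = C_s − DO₀ = 9.44 − 8.456 = 0.9844 mg/L.
D(5.24) = [0.313×14.21/(0.360−0.313)](e^(−0.313×5.24) − e^(−0.360×5.24)) + 0.9844 e^(−0.360×5.24)
= 94.61 × (0.1940 − 0.1516) + 0.9844 × 0.1516 = 4.155 mg/L.
DO = 9.44 − 4.155 = 5.285 mg/L.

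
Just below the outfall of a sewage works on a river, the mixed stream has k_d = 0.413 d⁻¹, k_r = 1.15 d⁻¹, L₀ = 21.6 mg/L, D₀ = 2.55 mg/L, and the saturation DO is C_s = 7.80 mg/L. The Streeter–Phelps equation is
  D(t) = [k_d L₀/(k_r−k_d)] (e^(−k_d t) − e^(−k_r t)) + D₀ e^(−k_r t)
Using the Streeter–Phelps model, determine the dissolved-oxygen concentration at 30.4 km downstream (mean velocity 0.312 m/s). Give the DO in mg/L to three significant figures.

DO ≈ 2.81 mg/L

Travel time t = x/v = 30.4 km / (0.312 m/s) = 30400 m / 0.312 m/s = 97440 s = 1.128 d.
k_d L₀/(k_r−k_d) = 0.413×21.6/(1.15−0.413) = 8.921/0.7370 = 12.10 mg/L.
e^(−k_d t) = e^(−0.413×1.128) = 0.6277; e^(−k_r t) = e^(−1.15×1.128) = 0.2734.
D = 12.10 × (0.6277 − 0.2734) + 2.55 × 0.2734 = 4.288 + 0.6971 = 4.985 mg/L.
DO = C_s − D = 7.80 − 4.985 = 2.815 mg/L.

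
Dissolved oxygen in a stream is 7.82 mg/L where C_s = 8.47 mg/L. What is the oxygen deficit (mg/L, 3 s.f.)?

D = C_s − C = 8.47 − 7.82 = 0.650 mg/L.

D ≈ 0.650 mg/L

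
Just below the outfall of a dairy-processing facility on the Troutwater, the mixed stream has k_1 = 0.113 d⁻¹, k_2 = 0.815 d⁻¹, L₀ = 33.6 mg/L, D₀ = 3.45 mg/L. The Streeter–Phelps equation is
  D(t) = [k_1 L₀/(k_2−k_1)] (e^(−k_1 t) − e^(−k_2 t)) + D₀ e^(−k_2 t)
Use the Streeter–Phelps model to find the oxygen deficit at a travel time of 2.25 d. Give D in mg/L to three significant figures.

k_1 L₀/(k_2−k_1) = 0.113×33.6/(0.815−0.113) = 3.797/0.7020 = 5.409 mg/L.
e^(−k_1 t) = e^(−0.113×2.250) = 0.7755; e^(−k_2 t) = e^(−0.815×2.250) = 0.1598.
D = 5.409 × (0.7755 − 0.1598) + 3.45 × 0.1598 = 3.330 + 0.5514 = 3.881 mg/L.

D ≈ 3.88 mg/L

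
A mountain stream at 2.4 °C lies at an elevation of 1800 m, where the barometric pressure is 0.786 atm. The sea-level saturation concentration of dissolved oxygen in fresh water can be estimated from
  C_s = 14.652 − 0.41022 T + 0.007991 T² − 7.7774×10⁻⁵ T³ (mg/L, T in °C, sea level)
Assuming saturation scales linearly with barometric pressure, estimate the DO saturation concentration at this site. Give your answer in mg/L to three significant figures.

At sea level: C_s = 14.652 − 0.41022×2.4 + 0.007991×2.4² − 7.7774×10⁻⁵×2.4³ = 13.71 mg/L.
Pressure correction: C_s' = 13.71 × 0.786 = 10.78 mg/L.

C_s ≈ 10.8 mg/L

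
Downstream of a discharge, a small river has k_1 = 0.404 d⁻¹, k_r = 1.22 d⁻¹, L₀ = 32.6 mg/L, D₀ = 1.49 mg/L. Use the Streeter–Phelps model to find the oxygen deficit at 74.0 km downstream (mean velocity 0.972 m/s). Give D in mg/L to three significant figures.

Travel time t = x/v = 74.0 km / (0.972 m/s) = 74000 m / 0.972 m/s = 76130 s = 0.8812 d.
k_1 L₀/(k_r−k_1) = 0.404×32.6/(1.22−0.404) = 13.17/0.8160 = 16.14 mg/L.
e^(−k_1 t) = e^(−0.404×0.8812) = 0.7005; e^(−k_r t) = e^(−1.22×0.8812) = 0.3413.
D = 16.14 × (0.7005 − 0.3413) + 1.49 × 0.3413 = 5.797 + 0.5085 = 6.306 mg/L.

D ≈ 6.31 mg/L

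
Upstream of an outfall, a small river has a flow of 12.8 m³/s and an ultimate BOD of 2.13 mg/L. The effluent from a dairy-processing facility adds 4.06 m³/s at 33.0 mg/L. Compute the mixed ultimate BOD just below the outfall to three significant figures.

9.56 mg/L

Flow-weighted mixing: C = (Q_r C_r + Q_w C_w)/(Q_r + Q_w)
= (12.8×2.13 + 4.06×33.0)/(12.8 + 4.06) = 161.2/16.86 = 9.564 mg/L.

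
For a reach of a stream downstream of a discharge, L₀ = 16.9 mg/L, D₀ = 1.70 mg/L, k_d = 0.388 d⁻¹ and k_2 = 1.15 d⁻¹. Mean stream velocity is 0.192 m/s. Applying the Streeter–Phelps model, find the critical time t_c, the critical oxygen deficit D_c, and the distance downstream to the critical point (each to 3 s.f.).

With k_2/k_d = 2.964 and 1 − D₀(k_2−k_d)/(k_d L₀) = 0.8024,
t_c = ln(2.964 × 0.8024) / (1.15 − 0.388) = ln(2.378) / 0.7620 = 0.8664/0.7620 = 1.137 d.
L(t_c) = L₀ e^(−k_d t_c) = 16.9 × 0.6433 = 10.87 mg/L, and at the critical point k_2 D_c = k_d L, so D_c = (0.388/1.15) × 10.87 = 3.668 mg/L.
x_c = v t_c = 0.192 m/s × 1.137 d × 86400 s/d = 18860 m ≈ 18.9 km.

t_c ≈ 1.14 d; D_c ≈ 3.67 mg/L; x_c ≈ 18.9 km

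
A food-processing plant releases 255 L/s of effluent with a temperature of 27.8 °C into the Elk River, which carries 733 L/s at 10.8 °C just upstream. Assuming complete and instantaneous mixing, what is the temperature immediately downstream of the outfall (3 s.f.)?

15.2 °C

Flow-weighted mixing: C = (Q_r C_r + Q_w C_w)/(Q_r + Q_w)
= (733×10.8 + 255×27.8)/(733 + 255) = 15010/988.0 = 15.19 °C.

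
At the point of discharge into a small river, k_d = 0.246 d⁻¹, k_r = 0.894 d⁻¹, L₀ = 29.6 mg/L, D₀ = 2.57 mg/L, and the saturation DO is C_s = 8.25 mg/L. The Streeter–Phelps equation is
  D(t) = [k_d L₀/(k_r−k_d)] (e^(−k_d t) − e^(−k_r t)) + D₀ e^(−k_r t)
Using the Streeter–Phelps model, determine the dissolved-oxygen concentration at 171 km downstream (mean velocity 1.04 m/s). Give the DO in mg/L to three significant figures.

DO ≈ 2.80 mg/L

Travel time t = x/v = 171 km / (1.04 m/s) = 171000 m / 1.04 m/s = 164400 s = 1.903 d.
k_d L₀/(k_r−k_d) = 0.246×29.6/(0.894−0.246) = 7.282/0.6480 = 11.24 mg/L.
e^(−k_d t) = e^(−0.246×1.903) = 0.6262; e^(−k_r t) = e^(−0.894×1.903) = 0.1824.
D = 11.24 × (0.6262 − 0.1824) + 2.57 × 0.1824 = 4.986 + 0.4689 = 5.455 mg/L.
DO = C_s − D = 8.25 − 5.455 = 2.795 mg/L.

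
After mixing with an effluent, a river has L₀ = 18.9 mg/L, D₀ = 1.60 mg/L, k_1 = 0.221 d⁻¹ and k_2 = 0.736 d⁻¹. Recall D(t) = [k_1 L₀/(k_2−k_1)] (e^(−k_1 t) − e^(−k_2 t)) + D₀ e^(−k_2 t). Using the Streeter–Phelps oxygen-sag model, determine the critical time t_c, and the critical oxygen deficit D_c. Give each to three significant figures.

t_c = [1/(k_2−k_1)] ln[(k_2/k_1)(1 − D₀(k_2−k_1)/(k_1 L₀))]
= [1/(0.736−0.221)] ln[(0.736/0.221)(1 − 1.60×0.5150/(0.221×18.9))]
= (1/0.5150) ln[3.330 × 0.8027] = 1.942 × ln(2.673) = 1.942 × 0.9833 = 1.909 d.
L(t_c) = L₀ e^(−k_1 t_c) = 18.9 × 0.6558 = 12.39 mg/L, and at the critical point k_2 D_c = k_1 L, so D_c = (0.221/0.736) × 12.39 = 3.721 mg/L.

t_c ≈ 1.91 d; D_c ≈ 3.72 mg/L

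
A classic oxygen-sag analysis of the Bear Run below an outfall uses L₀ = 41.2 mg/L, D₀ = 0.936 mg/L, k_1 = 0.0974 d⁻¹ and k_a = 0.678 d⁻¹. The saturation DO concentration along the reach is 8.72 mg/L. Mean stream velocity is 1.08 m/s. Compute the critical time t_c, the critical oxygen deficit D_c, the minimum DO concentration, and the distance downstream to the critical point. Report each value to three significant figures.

t_c ≈ 3.09 d; D_c ≈ 4.38 mg/L; min DO ≈ 4.34 mg/L; x_c ≈ 288 km

t_c = [1/(k_a−k_1)] ln[(k_a/k_1)(1 − D₀(k_a−k_1)/(k_1 L₀))]
= [1/(0.678−0.0974)] ln[(0.678/0.0974)(1 − 0.936×0.5806/(0.0974×41.2))]
= (1/0.5806) ln[6.961 × 0.8646] = 1.722 × ln(6.018) = 1.722 × 1.795 = 3.091 d.
D_c = (k_1/k_a) L₀ e^(−k_1 t_c) = (0.0974/0.678) × 41.2 × e^(−0.0974×3.091) = 0.1437 × 41.2 × 0.7400 = 4.380 mg/L.
Minimum DO = C_s − D_c = 8.72 − 4.380 = 4.340 mg/L.
x_c = v t_c = 1.08 m/s × 3.091 d × 86400 s/d = 288500 m ≈ 288 km.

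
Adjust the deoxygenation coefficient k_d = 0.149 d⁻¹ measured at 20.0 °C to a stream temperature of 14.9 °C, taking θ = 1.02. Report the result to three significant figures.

k_d ≈ 0.135 d⁻¹

k_d(T₂) = k_d(T₁) · θ^(T₂−T₁) = 0.149 × 1.02^(14.9−20.0)
= 0.149 × 1.02^-5.10 = 0.149 × 0.9039 = 0.1347 d⁻¹.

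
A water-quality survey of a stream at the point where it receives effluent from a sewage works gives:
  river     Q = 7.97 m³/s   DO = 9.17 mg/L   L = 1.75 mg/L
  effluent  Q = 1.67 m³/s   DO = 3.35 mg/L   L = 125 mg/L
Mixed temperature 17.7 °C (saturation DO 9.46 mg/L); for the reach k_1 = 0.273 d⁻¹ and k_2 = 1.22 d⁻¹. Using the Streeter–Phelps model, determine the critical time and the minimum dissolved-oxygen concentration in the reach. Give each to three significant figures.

Mixed DO = (7.97×9.17 + 1.67×3.35)/(7.97+1.67) = 78.68/9.640 = 8.162 mg/L.
Mixed L₀ = (7.97×1.75 + 1.67×125)/(9.640) = 222.7/9.640 = 23.10 mg/L.
Initial deficit D₀ = C_s − DO₀ = 9.46 − 8.162 = 1.298 mg/L.
t_c = (1/0.9470) ln[(1.22/0.273)(1 − 1.298×0.9470/(0.273×23.10))] = 1.056 × ln(3.598) = 1.352 d.
D_c = (0.273/1.22) × 23.10 × e^(−0.273×1.352) = 0.2238 × 23.10 × 0.6914 = 3.574 mg/L.
Minimum DO = 9.46 − 3.574 = 5.886 mg/L.

t_c ≈ 1.35 d; minimum DO ≈ 5.89 mg/L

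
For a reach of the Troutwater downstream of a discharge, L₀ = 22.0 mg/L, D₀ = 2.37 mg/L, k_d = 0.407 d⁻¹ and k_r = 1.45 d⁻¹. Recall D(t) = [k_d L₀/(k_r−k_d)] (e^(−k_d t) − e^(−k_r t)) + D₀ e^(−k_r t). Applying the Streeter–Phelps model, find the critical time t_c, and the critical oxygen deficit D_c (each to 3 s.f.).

t_c ≈ 0.908 d; D_c ≈ 4.27 mg/L

At the critical point dD/dt = 0, so k_d L₀ e^(−k_d t) = k_r D. Substituting D(t) from the Streeter–Phelps equation and solving for t gives
t_c = ln[(k_r/k_d)(1 − D₀(k_r−k_d)/(k_d L₀))] / (k_r−k_d).
Here k_r−k_d = 1.043 d⁻¹ and 1 − D₀(k_r−k_d)/(k_d L₀) = 1 − 2.37×1.043/(0.407×22.0) = 0.7239, so
t_c = ln(3.563 × 0.7239) / 1.043 = 0.9474 / 1.043 = 0.9084 d.
L(t_c) = L₀ e^(−k_d t_c) = 22.0 × 0.6909 = 15.20 mg/L, and at the critical point k_r D_c = k_d L, so D_c = (0.407/1.45) × 15.20 = 4.267 mg/L.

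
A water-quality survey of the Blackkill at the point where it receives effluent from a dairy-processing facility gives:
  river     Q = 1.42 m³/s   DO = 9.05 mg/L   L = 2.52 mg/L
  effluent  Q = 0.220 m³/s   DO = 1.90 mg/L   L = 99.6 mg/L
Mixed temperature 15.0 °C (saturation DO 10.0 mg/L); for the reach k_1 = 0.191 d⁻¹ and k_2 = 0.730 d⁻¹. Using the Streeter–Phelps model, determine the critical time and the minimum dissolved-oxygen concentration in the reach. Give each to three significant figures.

t_c ≈ 1.70 d; minimum DO ≈ 7.06 mg/L

Mixed DO = (1.42×9.05 + 0.220×1.90)/(1.42+0.220) = 13.27/1.640 = 8.091 mg/L.
Mixed L₀ = (1.42×2.52 + 0.220×99.6)/(1.640) = 25.49/1.640 = 15.54 mg/L.
Initial deficit D₀ = C_s − DO₀ = 10.0 − 8.091 = 1.909 mg/L.
t_c = (1/0.5390) ln[(0.730/0.191)(1 − 1.909×0.5390/(0.191×15.54))] = 1.855 × ln(2.497) = 1.698 d.
D_c = (0.191/0.730) × 15.54 × e^(−0.191×1.698) = 0.2616 × 15.54 × 0.7230 = 2.940 mg/L.
Minimum DO = 10.0 − 2.940 = 7.060 mg/L.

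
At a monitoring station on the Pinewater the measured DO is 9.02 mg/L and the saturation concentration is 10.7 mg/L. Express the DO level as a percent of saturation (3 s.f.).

84.3 % saturation

% saturation = C/C_s × 100 = 9.02/10.7 × 100 = 84.3 %.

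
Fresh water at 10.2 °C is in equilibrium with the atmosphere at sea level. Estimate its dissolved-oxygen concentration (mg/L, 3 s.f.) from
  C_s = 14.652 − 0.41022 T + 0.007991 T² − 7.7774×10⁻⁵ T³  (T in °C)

C_s ≈ 11.2 mg/L

C_s = 14.652 − 0.41022×10.2 + 0.007991×10.2² − 7.7774×10⁻⁵×10.2³ = 11.22 mg/L.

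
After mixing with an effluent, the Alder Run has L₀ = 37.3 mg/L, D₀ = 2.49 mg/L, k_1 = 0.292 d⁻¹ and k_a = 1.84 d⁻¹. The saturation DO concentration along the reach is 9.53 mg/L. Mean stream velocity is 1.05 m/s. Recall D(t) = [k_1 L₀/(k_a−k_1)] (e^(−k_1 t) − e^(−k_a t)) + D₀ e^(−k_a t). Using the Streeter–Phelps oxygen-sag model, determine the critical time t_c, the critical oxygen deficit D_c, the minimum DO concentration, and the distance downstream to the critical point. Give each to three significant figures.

At the critical point dD/dt = 0, so k_1 L₀ e^(−k_1 t) = k_a D. Substituting D(t) from the Streeter–Phelps equation and solving for t gives
t_c = ln[(k_a/k_1)(1 − D₀(k_a−k_1)/(k_1 L₀))] / (k_a−k_1).
Here k_a−k_1 = 1.548 d⁻¹ and 1 − D₀(k_a−k_1)/(k_1 L₀) = 1 − 2.49×1.548/(0.292×37.3) = 0.6461, so
t_c = ln(6.301 × 0.6461) / 1.548 = 1.404 / 1.548 = 0.9070 d.
D_c = (k_1/k_a) L₀ e^(−k_1 t_c) = (0.292/1.84) × 37.3 × e^(−0.292×0.9070) = 0.1587 × 37.3 × 0.7673 = 4.542 mg/L.
Minimum DO = C_s − D_c = 9.53 − 4.542 = 4.988 mg/L.
x_c = v t_c = 1.05 m/s × 0.9070 d × 86400 s/d = 82280 m ≈ 82.3 km.

t_c ≈ 0.907 d; D_c ≈ 4.54 mg/L; min DO ≈ 4.99 mg/L; x_c ≈ 82.3 km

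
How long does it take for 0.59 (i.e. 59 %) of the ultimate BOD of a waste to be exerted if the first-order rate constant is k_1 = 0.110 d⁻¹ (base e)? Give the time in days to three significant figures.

y/L₀ = 1 − e^(−k_1 t) = 0.59 ⇒ e^(−k_1 t) = 0.410
t = −ln(0.410) / 0.110 = 0.8916 / 0.110 = 8.105 d.

t ≈ 8.11 d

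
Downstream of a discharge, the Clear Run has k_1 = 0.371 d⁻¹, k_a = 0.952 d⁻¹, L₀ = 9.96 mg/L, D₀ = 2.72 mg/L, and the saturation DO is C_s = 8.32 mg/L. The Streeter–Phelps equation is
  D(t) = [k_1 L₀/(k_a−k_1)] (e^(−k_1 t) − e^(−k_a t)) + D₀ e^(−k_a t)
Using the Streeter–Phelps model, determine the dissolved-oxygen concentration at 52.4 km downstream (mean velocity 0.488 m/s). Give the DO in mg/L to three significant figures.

DO ≈ 5.42 mg/L

Travel time t = x/v = 52.4 km / (0.488 m/s) = 52400 m / 0.488 m/s = 107400 s = 1.243 d.
k_1 L₀/(k_a−k_1) = 0.371×9.96/(0.952−0.371) = 3.695/0.5810 = 6.360 mg/L.
e^(−k_1 t) = e^(−0.371×1.243) = 0.6306; e^(−k_a t) = e^(−0.952×1.243) = 0.3063.
D = 6.360 × (0.6306 − 0.3063) + 2.72 × 0.3063 = 2.062 + 0.8332 = 2.896 mg/L.
DO = C_s − D = 8.32 − 2.896 = 5.424 mg/L.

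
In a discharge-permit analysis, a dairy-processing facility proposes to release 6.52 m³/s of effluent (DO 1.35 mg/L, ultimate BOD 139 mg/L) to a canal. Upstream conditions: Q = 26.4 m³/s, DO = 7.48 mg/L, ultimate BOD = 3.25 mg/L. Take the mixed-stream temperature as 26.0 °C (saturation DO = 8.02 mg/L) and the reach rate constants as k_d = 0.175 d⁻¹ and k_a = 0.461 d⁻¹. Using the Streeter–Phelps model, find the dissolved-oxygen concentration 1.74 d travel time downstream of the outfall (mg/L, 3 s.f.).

DO ≈ 1.90 mg/L

Mixed DO = (26.4×7.48 + 6.52×1.35)/(26.4+6.52) = 206.3/32.92 = 6.266 mg/L.
Mixed L₀ = (26.4×3.25 + 6.52×139)/(32.92) = 992.1/32.92 = 30.14 mg/L.
Initial deficit D₀ = C_s − DO₀ = 8.02 − 6.266 = 1.754 mg/L.
D(1.74) = [0.175×30.14/(0.461−0.175)](e^(−0.175×1.74) − e^(−0.461×1.74)) + 1.754 e^(−0.461×1.74)
= 18.44 × (0.7375 − 0.4484) + 1.754 × 0.4484 = 6.118 mg/L.
DO = 8.02 − 6.118 = 1.902 mg/L.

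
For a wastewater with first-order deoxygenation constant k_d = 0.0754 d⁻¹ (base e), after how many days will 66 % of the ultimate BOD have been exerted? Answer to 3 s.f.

t ≈ 14.3 d

y/L₀ = 1 − e^(−k_d t) = 0.66 ⇒ e^(−k_d t) = 0.340
t = −ln(0.340) / 0.0754 = 1.079 / 0.0754 = 14.31 d.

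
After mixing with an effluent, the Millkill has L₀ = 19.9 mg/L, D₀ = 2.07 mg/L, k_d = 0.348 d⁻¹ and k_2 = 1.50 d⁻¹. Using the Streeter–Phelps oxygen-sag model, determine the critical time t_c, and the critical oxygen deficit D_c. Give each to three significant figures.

At the critical point dD/dt = 0, so k_d L₀ e^(−k_d t) = k_2 D. Substituting D(t) from the Streeter–Phelps equation and solving for t gives
t_c = ln[(k_2/k_d)(1 − D₀(k_2−k_d)/(k_d L₀))] / (k_2−k_d).
Here k_2−k_d = 1.152 d⁻¹ and 1 − D₀(k_2−k_d)/(k_d L₀) = 1 − 2.07×1.152/(0.348×19.9) = 0.6557, so
t_c = ln(4.310 × 0.6557) / 1.152 = 1.039 / 1.152 = 0.9018 d.
L(t_c) = L₀ e^(−k_d t_c) = 19.9 × 0.7306 = 14.54 mg/L, and at the critical point k_2 D_c = k_d L, so D_c = (0.348/1.50) × 14.54 = 3.373 mg/L.

t_c ≈ 0.902 d; D_c ≈ 3.37 mg/L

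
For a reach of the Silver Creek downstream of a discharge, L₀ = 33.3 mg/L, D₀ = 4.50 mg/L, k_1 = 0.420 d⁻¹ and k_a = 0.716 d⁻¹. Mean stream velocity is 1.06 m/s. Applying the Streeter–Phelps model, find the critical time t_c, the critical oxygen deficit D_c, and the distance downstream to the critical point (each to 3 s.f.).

t_c = [1/(k_a−k_1)] ln[(k_a/k_1)(1 − D₀(k_a−k_1)/(k_1 L₀))]
= [1/(0.716−0.420)] ln[(0.716/0.420)(1 − 4.50×0.2960/(0.420×33.3))]
= (1/0.2960) ln[1.705 × 0.9048] = 3.378 × ln(1.542) = 3.378 × 0.4333 = 1.464 d.
D_c = (k_1/k_a) L₀ e^(−k_1 t_c) = (0.420/0.716) × 33.3 × e^(−0.420×1.464) = 0.5866 × 33.3 × 0.5407 = 10.56 mg/L.
x_c = v t_c = 1.06 m/s × 1.464 d × 86400 s/d = 134100 m ≈ 134 km.

t_c ≈ 1.46 d; D_c ≈ 10.6 mg/L; x_c ≈ 134 km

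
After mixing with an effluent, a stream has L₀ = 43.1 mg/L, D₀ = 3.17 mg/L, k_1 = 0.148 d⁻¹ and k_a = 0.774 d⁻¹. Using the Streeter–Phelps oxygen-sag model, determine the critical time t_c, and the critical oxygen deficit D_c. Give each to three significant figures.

t_c ≈ 2.05 d; D_c ≈ 6.09 mg/L

With k_a/k_1 = 5.230 and 1 − D₀(k_a−k_1)/(k_1 L₀) = 0.6889,
t_c = ln(5.230 × 0.6889) / (0.774 − 0.148) = ln(3.603) / 0.6260 = 1.282/0.6260 = 2.047 d.
L(t_c) = L₀ e^(−k_1 t_c) = 43.1 × 0.7386 = 31.83 mg/L, and at the critical point k_a D_c = k_1 L, so D_c = (0.148/0.774) × 31.83 = 6.087 mg/L.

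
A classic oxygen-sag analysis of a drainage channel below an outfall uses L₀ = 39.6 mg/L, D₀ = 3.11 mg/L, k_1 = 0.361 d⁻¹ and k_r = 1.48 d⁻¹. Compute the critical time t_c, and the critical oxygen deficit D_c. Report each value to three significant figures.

t_c ≈ 1.01 d; D_c ≈ 6.70 mg/L

At the critical point dD/dt = 0, so k_1 L₀ e^(−k_1 t) = k_r D. Substituting D(t) from the Streeter–Phelps equation and solving for t gives
t_c = ln[(k_r/k_1)(1 − D₀(k_r−k_1)/(k_1 L₀))] / (k_r−k_1).
Here k_r−k_1 = 1.119 d⁻¹ and 1 − D₀(k_r−k_1)/(k_1 L₀) = 1 − 3.11×1.119/(0.361×39.6) = 0.7566, so
t_c = ln(4.100 × 0.7566) / 1.119 = 1.132 / 1.119 = 1.012 d.
L(t_c) = L₀ e^(−k_1 t_c) = 39.6 × 0.6941 = 27.49 mg/L, and at the critical point k_r D_c = k_1 L, so D_c = (0.361/1.48) × 27.49 = 6.704 mg/L.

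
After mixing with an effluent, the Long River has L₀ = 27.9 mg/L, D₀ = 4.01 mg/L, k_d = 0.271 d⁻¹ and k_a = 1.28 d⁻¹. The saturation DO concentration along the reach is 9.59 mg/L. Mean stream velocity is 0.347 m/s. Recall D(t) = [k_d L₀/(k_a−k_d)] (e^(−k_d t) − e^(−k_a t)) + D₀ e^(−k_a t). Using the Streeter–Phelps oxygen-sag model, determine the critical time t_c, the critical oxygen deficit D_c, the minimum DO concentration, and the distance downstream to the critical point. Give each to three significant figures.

t_c ≈ 0.779 d; D_c ≈ 4.78 mg/L; min DO ≈ 4.81 mg/L; x_c ≈ 23.4 km

t_c = [1/(k_a−k_d)] ln[(k_a/k_d)(1 − D₀(k_a−k_d)/(k_d L₀))]
= [1/(1.28−0.271)] ln[(1.28/0.271)(1 − 4.01×1.009/(0.271×27.9))]
= (1/1.009) ln[4.723 × 0.4649] = 0.9911 × ln(2.196) = 0.9911 × 0.7865 = 0.7795 d.
D_c = (k_d/k_a) L₀ e^(−k_d t_c) = (0.271/1.28) × 27.9 × e^(−0.271×0.7795) = 0.2117 × 27.9 × 0.8096 = 4.782 mg/L.
Minimum DO = C_s − D_c = 9.59 − 4.782 = 4.808 mg/L.
x_c = v t_c = 0.347 m/s × 0.7795 d × 86400 s/d = 23370 m ≈ 23.4 km.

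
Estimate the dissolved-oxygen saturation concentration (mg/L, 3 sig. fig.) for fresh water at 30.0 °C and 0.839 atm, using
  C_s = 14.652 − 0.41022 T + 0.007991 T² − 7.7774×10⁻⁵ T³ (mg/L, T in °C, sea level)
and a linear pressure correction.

At sea level: C_s = 14.652 − 0.41022×30.0 + 0.007991×30.0² − 7.7774×10⁻⁵×30.0³ = 7.437 mg/L.
Pressure correction: C_s' = 7.437 × 0.839 = 6.240 mg/L.

C_s ≈ 6.24 mg/L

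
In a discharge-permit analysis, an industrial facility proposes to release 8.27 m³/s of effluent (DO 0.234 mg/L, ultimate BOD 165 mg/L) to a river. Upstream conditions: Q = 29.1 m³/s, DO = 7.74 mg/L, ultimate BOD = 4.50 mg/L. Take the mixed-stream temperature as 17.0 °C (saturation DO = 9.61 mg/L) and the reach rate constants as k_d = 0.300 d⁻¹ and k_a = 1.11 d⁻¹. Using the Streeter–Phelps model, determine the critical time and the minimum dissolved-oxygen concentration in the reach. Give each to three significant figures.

Mixed DO = (29.1×7.74 + 8.27×0.234)/(29.1+8.27) = 227.2/37.37 = 6.079 mg/L.
Mixed L₀ = (29.1×4.50 + 8.27×165)/(37.37) = 1496/37.37 = 40.02 mg/L.
Initial deficit D₀ = C_s − DO₀ = 9.61 − 6.079 = 3.531 mg/L.
t_c = (1/0.8100) ln[(1.11/0.300)(1 − 3.531×0.8100/(0.300×40.02))] = 1.235 × ln(2.819) = 1.279 d.
D_c = (0.300/1.11) × 40.02 × e^(−0.300×1.279) = 0.2703 × 40.02 × 0.6813 = 7.369 mg/L.
Minimum DO = 9.61 − 7.369 = 2.241 mg/L.

t_c ≈ 1.28 d; minimum DO ≈ 2.24 mg/L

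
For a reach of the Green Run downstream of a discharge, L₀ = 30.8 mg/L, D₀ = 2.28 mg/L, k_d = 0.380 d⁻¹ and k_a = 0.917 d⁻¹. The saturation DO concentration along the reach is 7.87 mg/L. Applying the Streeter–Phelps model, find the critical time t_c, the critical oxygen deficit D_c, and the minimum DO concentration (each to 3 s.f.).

t_c ≈ 1.43 d; D_c ≈ 7.40 mg/L; min DO ≈ 0.471 mg/L

At the critical point dD/dt = 0, so k_d L₀ e^(−k_d t) = k_a D. Substituting D(t) from the Streeter–Phelps equation and solving for t gives
t_c = ln[(k_a/k_d)(1 − D₀(k_a−k_d)/(k_d L₀))] / (k_a−k_d).
Here k_a−k_d = 0.5370 d⁻¹ and 1 − D₀(k_a−k_d)/(k_d L₀) = 1 − 2.28×0.5370/(0.380×30.8) = 0.8954, so
t_c = ln(2.413 × 0.8954) / 0.5370 = 0.7704 / 0.5370 = 1.435 d.
D_c = (k_d/k_a) L₀ e^(−k_d t_c) = (0.380/0.917) × 30.8 × e^(−0.380×1.435) = 0.4144 × 30.8 × 0.5797 = 7.399 mg/L.
Minimum DO = C_s − D_c = 7.87 − 7.399 = 0.4707 mg/L.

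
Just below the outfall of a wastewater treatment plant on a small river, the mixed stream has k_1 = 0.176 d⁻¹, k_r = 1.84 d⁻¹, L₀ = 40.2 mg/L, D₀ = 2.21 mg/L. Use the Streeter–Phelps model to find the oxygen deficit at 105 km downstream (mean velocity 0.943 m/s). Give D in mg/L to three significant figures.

D ≈ 3.20 mg/L

Travel time t = x/v = 105 km / (0.943 m/s) = 105000 m / 0.943 m/s = 111300 s = 1.289 d.
k_1 L₀/(k_r−k_1) = 0.176×40.2/(1.84−0.176) = 7.075/1.664 = 4.252 mg/L.
e^(−k_1 t) = e^(−0.176×1.289) = 0.7971; e^(−k_r t) = e^(−1.84×1.289) = 0.09336.
D = 4.252 × (0.7971 − 0.09336) + 2.21 × 0.09336 = 2.992 + 0.2063 = 3.198 mg/L.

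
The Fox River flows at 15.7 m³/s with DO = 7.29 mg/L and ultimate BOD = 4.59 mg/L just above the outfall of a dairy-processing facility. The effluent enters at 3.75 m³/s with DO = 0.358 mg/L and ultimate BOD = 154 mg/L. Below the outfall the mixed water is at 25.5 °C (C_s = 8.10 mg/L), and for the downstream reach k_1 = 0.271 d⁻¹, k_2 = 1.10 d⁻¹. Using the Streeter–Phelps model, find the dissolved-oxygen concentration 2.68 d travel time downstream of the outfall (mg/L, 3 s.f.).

Mixed DO = (15.7×7.29 + 3.75×0.358)/(15.7+3.75) = 115.8/19.45 = 5.953 mg/L.
Mixed L₀ = (15.7×4.59 + 3.75×154)/(19.45) = 649.6/19.45 = 33.40 mg/L.
Initial deficit D₀ = C_s − DO₀ = 8.10 − 5.953 = 2.147 mg/L.
D(2.68) = [0.271×33.40/(1.10−0.271)](e^(−0.271×2.68) − e^(−1.10×2.68)) + 2.147 e^(−1.10×2.68)
= 10.92 × (0.4837 − 0.05244) + 2.147 × 0.05244 = 4.821 mg/L.
DO = 8.10 − 4.821 = 3.279 mg/L.

DO ≈ 3.28 mg/L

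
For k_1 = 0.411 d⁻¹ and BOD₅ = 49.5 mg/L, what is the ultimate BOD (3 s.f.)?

BOD₅ = L₀(1 − e^(−5k_1)) ⇒ L₀ = BOD₅ / (1 − e^(−5×0.411))
= 49.5 / (1 − 0.1281) = 49.5 / 0.8719 = 56.77 mg/L.

L₀ ≈ 56.8 mg/L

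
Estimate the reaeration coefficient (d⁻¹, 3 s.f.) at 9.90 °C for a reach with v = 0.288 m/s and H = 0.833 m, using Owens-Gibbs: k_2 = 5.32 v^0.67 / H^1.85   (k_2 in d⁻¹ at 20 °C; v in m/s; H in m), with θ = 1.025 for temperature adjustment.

k_2(20) = 5.32 × 0.288^0.67 / 0.833^1.85 = 5.32 × 0.4343 / 0.7132 = 3.240 d⁻¹.
k_2(9.90) = 3.240 × 1.025^(9.90−20) = 3.240 × 0.7793 = 2.525 d⁻¹.

k_2 ≈ 2.52 d⁻¹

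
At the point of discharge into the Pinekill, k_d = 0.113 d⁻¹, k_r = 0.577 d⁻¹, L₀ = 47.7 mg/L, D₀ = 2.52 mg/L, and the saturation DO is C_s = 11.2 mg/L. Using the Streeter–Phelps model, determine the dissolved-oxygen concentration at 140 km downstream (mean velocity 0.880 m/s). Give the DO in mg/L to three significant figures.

Travel time t = x/v = 140 km / (0.880 m/s) = 140000 m / 0.880 m/s = 159100 s = 1.841 d.
k_d L₀/(k_r−k_d) = 0.113×47.7/(0.577−0.113) = 5.390/0.4640 = 11.62 mg/L.
e^(−k_d t) = e^(−0.113×1.841) = 0.8121; e^(−k_r t) = e^(−0.577×1.841) = 0.3456.
D = 11.62 × (0.8121 − 0.3456) + 2.52 × 0.3456 = 5.420 + 0.8709 = 6.291 mg/L.
DO = C_s − D = 11.2 − 6.291 = 4.909 mg/L.

DO ≈ 4.91 mg/L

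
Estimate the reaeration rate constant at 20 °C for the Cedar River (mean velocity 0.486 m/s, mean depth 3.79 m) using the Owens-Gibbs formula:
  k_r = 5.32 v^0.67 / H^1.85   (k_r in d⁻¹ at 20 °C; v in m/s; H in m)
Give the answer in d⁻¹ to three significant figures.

k_r ≈ 0.279 d⁻¹

k_r = 5.32 × 0.486^0.67 / 3.79^1.85 = 5.32 × 0.6167 / 11.76 = 0.2789 d⁻¹.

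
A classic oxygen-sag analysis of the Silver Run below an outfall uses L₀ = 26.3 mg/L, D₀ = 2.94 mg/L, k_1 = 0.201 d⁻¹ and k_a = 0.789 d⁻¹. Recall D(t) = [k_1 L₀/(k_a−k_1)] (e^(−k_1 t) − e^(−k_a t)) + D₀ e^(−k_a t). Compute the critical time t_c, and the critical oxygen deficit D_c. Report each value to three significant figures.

t_c ≈ 1.65 d; D_c ≈ 4.81 mg/L

t_c = [1/(k_a−k_1)] ln[(k_a/k_1)(1 − D₀(k_a−k_1)/(k_1 L₀))]
= [1/(0.789−0.201)] ln[(0.789/0.201)(1 − 2.94×0.5880/(0.201×26.3))]
= (1/0.5880) ln[3.925 × 0.6730] = 1.701 × ln(2.642) = 1.701 × 0.9714 = 1.652 d.
L(t_c) = L₀ e^(−k_1 t_c) = 26.3 × 0.7174 = 18.87 mg/L, and at the critical point k_a D_c = k_1 L, so D_c = (0.201/0.789) × 18.87 = 4.807 mg/L.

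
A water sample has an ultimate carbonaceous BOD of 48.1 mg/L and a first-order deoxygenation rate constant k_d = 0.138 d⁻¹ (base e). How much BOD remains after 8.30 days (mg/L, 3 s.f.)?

L_t = L₀ e^(−k_d t) = 48.1 × e^(−0.138×8.30) = 48.1 × 0.3181 = 15.30 mg/L.

L ≈ 15.3 mg/L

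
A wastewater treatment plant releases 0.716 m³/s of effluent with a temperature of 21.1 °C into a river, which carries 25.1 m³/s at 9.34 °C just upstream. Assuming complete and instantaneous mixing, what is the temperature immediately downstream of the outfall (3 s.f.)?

9.67 °C

Flow-weighted mixing: C = (Q_r C_r + Q_w C_w)/(Q_r + Q_w)
= (25.1×9.34 + 0.716×21.1)/(25.1 + 0.716) = 249.5/25.82 = 9.666 °C.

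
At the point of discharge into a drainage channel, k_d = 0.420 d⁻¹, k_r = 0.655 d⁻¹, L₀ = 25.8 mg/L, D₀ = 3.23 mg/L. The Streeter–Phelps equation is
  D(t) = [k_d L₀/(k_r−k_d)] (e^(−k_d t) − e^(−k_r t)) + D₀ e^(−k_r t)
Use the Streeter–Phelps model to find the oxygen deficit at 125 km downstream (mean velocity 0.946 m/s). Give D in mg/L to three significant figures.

Travel time t = x/v = 125 km / (0.946 m/s) = 125000 m / 0.946 m/s = 132100 s = 1.529 d.
k_d L₀/(k_r−k_d) = 0.420×25.8/(0.655−0.420) = 10.84/0.2350 = 46.11 mg/L.
e^(−k_d t) = e^(−0.420×1.529) = 0.5261; e^(−k_r t) = e^(−0.655×1.529) = 0.3672.
D = 46.11 × (0.5261 − 0.3672) + 3.23 × 0.3672 = 7.323 + 1.186 = 8.510 mg/L.

D ≈ 8.51 mg/L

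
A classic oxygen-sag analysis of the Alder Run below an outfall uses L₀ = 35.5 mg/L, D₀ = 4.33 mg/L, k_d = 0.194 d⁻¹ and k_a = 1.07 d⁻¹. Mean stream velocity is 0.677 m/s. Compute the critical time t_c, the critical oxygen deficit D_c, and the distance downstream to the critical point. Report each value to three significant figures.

At the critical point dD/dt = 0, so k_d L₀ e^(−k_d t) = k_a D. Substituting D(t) from the Streeter–Phelps equation and solving for t gives
t_c = ln[(k_a/k_d)(1 − D₀(k_a−k_d)/(k_d L₀))] / (k_a−k_d).
Here k_a−k_d = 0.8760 d⁻¹ and 1 − D₀(k_a−k_d)/(k_d L₀) = 1 − 4.33×0.8760/(0.194×35.5) = 0.4492, so
t_c = ln(5.515 × 0.4492) / 0.8760 = 0.9074 / 0.8760 = 1.036 d.
D_c = (k_d/k_a) L₀ e^(−k_d t_c) = (0.194/1.07) × 35.5 × e^(−0.194×1.036) = 0.1813 × 35.5 × 0.8180 = 5.265 mg/L.
x_c = v t_c = 0.677 m/s × 1.036 d × 86400 s/d = 60590 m ≈ 60.6 km.

t_c ≈ 1.04 d; D_c ≈ 5.26 mg/L; x_c ≈ 60.6 km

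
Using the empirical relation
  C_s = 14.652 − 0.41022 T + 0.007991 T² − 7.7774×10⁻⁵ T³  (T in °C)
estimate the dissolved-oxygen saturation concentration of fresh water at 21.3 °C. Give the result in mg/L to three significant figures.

C_s ≈ 8.79 mg/L

C_s = 14.652 − 0.41022×21.3 + 0.007991×21.3² − 7.7774×10⁻⁵×21.3³ = 8.788 mg/L.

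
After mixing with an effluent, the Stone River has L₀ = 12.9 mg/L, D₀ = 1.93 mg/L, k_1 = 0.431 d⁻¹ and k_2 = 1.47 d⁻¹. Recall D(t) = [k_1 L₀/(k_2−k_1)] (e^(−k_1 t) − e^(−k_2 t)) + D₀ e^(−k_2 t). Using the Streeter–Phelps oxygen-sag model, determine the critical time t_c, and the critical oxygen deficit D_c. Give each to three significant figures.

t_c ≈ 0.750 d; D_c ≈ 2.74 mg/L

t_c = [1/(k_2−k_1)] ln[(k_2/k_1)(1 − D₀(k_2−k_1)/(k_1 L₀))]
= [1/(1.47−0.431)] ln[(1.47/0.431)(1 − 1.93×1.039/(0.431×12.9))]
= (1/1.039) ln[3.411 × 0.6393] = 0.9625 × ln(2.181) = 0.9625 × 0.7796 = 0.7503 d.
D_c = (k_1/k_2) L₀ e^(−k_1 t_c) = (0.431/1.47) × 12.9 × e^(−0.431×0.7503) = 0.2932 × 12.9 × 0.7237 = 2.737 mg/L.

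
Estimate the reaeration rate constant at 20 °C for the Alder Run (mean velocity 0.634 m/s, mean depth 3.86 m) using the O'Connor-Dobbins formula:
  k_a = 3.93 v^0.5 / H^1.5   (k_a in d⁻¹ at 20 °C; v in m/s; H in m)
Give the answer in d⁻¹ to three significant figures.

k_a ≈ 0.413 d⁻¹

k_a = 3.93 × 0.634^0.5 / 3.86^1.5 = 3.93 × 0.7962 / 7.584 = 0.4126 d⁻¹.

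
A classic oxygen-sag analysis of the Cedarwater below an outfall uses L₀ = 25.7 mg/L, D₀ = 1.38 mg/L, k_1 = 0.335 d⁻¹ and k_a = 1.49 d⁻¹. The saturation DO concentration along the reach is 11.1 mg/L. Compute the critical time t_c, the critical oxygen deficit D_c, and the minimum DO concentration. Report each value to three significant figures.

t_c ≈ 1.11 d; D_c ≈ 3.98 mg/L; min DO ≈ 7.12 mg/L

t_c = [1/(k_a−k_1)] ln[(k_a/k_1)(1 − D₀(k_a−k_1)/(k_1 L₀))]
= [1/(1.49−0.335)] ln[(1.49/0.335)(1 − 1.38×1.155/(0.335×25.7))]
= (1/1.155) ln[4.448 × 0.8149] = 0.8658 × ln(3.624) = 0.8658 × 1.288 = 1.115 d.
D_c = (k_1/k_a) L₀ e^(−k_1 t_c) = (0.335/1.49) × 25.7 × e^(−0.335×1.115) = 0.2248 × 25.7 × 0.6883 = 3.977 mg/L.
Minimum DO = C_s − D_c = 11.1 − 3.977 = 7.123 mg/L.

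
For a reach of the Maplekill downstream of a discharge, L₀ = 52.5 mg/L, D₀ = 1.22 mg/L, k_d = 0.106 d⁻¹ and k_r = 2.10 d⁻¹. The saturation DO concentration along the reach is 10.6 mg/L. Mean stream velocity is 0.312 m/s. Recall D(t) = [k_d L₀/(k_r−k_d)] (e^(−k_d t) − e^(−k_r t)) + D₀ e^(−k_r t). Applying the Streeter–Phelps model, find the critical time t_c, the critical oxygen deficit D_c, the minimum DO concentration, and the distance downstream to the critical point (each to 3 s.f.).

At the critical point dD/dt = 0, so k_d L₀ e^(−k_d t) = k_r D. Substituting D(t) from the Streeter–Phelps equation and solving for t gives
t_c = ln[(k_r/k_d)(1 − D₀(k_r−k_d)/(k_d L₀))] / (k_r−k_d).
Here k_r−k_d = 1.994 d⁻¹ and 1 − D₀(k_r−k_d)/(k_d L₀) = 1 − 1.22×1.994/(0.106×52.5) = 0.5629, so
t_c = ln(19.81 × 0.5629) / 1.994 = 2.412 / 1.994 = 1.209 d.
L(t_c) = L₀ e^(−k_d t_c) = 52.5 × 0.8797 = 46.18 mg/L, and at the critical point k_r D_c = k_d L, so D_c = (0.106/2.10) × 46.18 = 2.331 mg/L.
Minimum DO = C_s − D_c = 10.6 − 2.331 = 8.269 mg/L.
x_c = v t_c = 0.312 m/s × 1.209 d × 86400 s/d = 32600 m ≈ 32.6 km.

t_c ≈ 1.21 d; D_c ≈ 2.33 mg/L; min DO ≈ 8.27 mg/L; x_c ≈ 32.6 km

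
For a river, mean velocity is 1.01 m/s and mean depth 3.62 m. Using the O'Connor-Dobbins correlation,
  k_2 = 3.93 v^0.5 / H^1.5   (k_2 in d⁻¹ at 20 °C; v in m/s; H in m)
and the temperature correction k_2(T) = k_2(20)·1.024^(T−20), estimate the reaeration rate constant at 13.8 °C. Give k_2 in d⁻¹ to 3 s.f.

k_2(20) = 3.93 × 1.01^0.5 / 3.62^1.5 = 3.93 × 1.005 / 6.888 = 0.5734 d⁻¹.
k_2(13.8) = 0.5734 × 1.024^(13.8−20) = 0.5734 × 0.8633 = 0.4950 d⁻¹.

k_2 ≈ 0.495 d⁻¹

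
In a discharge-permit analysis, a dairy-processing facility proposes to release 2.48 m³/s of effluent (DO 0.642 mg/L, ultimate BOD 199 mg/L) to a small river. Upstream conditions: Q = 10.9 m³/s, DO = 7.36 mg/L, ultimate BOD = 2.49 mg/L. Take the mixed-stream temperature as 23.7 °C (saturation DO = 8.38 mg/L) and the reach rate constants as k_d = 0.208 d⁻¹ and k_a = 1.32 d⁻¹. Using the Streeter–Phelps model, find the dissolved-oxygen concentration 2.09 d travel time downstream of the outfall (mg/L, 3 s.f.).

DO ≈ 3.99 mg/L

Mixed DO = (10.9×7.36 + 2.48×0.642)/(10.9+2.48) = 81.82/13.38 = 6.115 mg/L.
Mixed L₀ = (10.9×2.49 + 2.48×199)/(13.38) = 520.7/13.38 = 38.91 mg/L.
Initial deficit D₀ = C_s − DO₀ = 8.38 − 6.115 = 2.265 mg/L.
D(2.09) = [0.208×38.91/(1.32−0.208)](e^(−0.208×2.09) − e^(−1.32×2.09)) + 2.265 e^(−1.32×2.09)
= 7.279 × (0.6474 − 0.06337) + 2.265 × 0.06337 = 4.395 mg/L.
DO = 8.38 − 4.395 = 3.985 mg/L.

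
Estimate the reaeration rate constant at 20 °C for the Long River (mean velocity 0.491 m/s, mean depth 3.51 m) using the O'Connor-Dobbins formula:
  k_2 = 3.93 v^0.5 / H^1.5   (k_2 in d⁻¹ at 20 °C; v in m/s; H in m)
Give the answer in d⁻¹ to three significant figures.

k_2 ≈ 0.419 d⁻¹

k_2 = 3.93 × 0.491^0.5 / 3.51^1.5 = 3.93 × 0.7007 / 6.576 = 0.4188 d⁻¹.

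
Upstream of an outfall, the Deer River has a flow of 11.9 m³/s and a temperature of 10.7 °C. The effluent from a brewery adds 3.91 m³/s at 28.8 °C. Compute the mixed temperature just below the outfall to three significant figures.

15.2 °C

Flow-weighted mixing: C = (Q_r C_r + Q_w C_w)/(Q_r + Q_w)
= (11.9×10.7 + 3.91×28.8)/(11.9 + 3.91) = 239.9/15.81 = 15.18 °C.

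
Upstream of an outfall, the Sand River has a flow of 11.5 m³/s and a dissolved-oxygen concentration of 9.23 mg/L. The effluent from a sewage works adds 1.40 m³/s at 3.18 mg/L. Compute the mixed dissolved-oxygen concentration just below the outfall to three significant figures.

8.57 mg/L

Flow-weighted mixing: C = (Q_r C_r + Q_w C_w)/(Q_r + Q_w)
= (11.5×9.23 + 1.40×3.18)/(11.5 + 1.40) = 110.6/12.90 = 8.573 mg/L.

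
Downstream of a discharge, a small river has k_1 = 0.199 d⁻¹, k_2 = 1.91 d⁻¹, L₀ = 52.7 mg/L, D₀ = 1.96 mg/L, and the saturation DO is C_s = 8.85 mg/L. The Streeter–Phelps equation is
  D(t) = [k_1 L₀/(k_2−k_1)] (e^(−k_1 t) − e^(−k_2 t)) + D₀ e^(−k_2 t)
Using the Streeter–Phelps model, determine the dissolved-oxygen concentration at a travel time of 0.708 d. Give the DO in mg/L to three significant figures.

DO ≈ 4.60 mg/L

k_1 L₀/(k_2−k_1) = 0.199×52.7/(1.91−0.199) = 10.49/1.711 = 6.129 mg/L.
e^(−k_1 t) = e^(−0.199×0.7080) = 0.8686; e^(−k_2 t) = e^(−1.91×0.7080) = 0.2586.
D = 6.129 × (0.8686 − 0.2586) + 1.96 × 0.2586 = 3.738 + 0.5070 = 4.245 mg/L.
DO = C_s − D = 8.85 − 4.245 = 4.605 mg/L.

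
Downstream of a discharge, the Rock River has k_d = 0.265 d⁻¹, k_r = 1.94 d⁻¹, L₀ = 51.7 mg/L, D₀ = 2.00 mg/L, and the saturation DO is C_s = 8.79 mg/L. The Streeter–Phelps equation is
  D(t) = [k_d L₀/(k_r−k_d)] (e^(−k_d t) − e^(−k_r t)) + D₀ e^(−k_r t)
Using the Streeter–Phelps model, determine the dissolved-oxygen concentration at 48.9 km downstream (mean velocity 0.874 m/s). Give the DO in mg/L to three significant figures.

Travel time t = x/v = 48.9 km / (0.874 m/s) = 48900 m / 0.874 m/s = 55950 s = 0.6476 d.
k_d L₀/(k_r−k_d) = 0.265×51.7/(1.94−0.265) = 13.70/1.675 = 8.179 mg/L.
e^(−k_d t) = e^(−0.265×0.6476) = 0.8423; e^(−k_r t) = e^(−1.94×0.6476) = 0.2847.
D = 8.179 × (0.8423 − 0.2847) + 2.00 × 0.2847 = 4.561 + 0.5694 = 5.130 mg/L.
DO = C_s − D = 8.79 − 5.130 = 3.660 mg/L.

DO ≈ 3.66 mg/L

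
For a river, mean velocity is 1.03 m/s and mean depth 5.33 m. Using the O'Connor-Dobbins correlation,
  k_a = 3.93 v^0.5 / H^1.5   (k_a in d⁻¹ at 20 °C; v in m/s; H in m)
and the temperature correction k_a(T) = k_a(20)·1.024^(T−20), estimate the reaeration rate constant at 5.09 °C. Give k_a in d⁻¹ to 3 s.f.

k_a ≈ 0.228 d⁻¹

k_a(20) = 3.93 × 1.03^0.5 / 5.33^1.5 = 3.93 × 1.015 / 12.31 = 0.3241 d⁻¹.
k_a(5.09) = 0.3241 × 1.024^(5.09−20) = 0.3241 × 0.7021 = 0.2276 d⁻¹.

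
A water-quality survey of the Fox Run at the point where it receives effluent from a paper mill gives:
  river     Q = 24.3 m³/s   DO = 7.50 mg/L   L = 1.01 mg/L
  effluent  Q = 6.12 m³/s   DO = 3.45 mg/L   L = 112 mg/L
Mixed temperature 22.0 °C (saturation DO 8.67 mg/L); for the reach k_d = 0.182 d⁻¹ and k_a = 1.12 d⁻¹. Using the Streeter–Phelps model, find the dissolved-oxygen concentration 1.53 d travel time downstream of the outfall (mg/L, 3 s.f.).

Mixed DO = (24.3×7.50 + 6.12×3.45)/(24.3+6.12) = 203.4/30.42 = 6.685 mg/L.
Mixed L₀ = (24.3×1.01 + 6.12×112)/(30.42) = 710.0/30.42 = 23.34 mg/L.
Initial deficit D₀ = C_s − DO₀ = 8.67 − 6.685 = 1.985 mg/L.
D(1.53) = [0.182×23.34/(1.12−0.182)](e^(−0.182×1.53) − e^(−1.12×1.53)) + 1.985 e^(−1.12×1.53)
= 4.529 × (0.7569 − 0.1802) + 1.985 × 0.1802 = 2.969 mg/L.
DO = 8.67 − 2.969 = 5.701 mg/L.

DO ≈ 5.70 mg/L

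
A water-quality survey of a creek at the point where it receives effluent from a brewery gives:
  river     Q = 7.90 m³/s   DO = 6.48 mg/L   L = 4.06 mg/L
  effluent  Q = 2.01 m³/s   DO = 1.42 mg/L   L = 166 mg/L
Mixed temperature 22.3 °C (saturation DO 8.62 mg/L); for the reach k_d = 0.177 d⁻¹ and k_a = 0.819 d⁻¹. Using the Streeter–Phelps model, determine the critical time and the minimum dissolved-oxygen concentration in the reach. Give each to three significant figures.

t_c ≈ 1.81 d; minimum DO ≈ 2.83 mg/L

Mixed DO = (7.90×6.48 + 2.01×1.42)/(7.90+2.01) = 54.05/9.910 = 5.454 mg/L.
Mixed L₀ = (7.90×4.06 + 2.01×166)/(9.910) = 365.7/9.910 = 36.91 mg/L.
Initial deficit D₀ = C_s − DO₀ = 8.62 − 5.454 = 3.166 mg/L.
t_c = (1/0.6420) ln[(0.819/0.177)(1 − 3.166×0.6420/(0.177×36.91))] = 1.558 × ln(3.187) = 1.806 d.
D_c = (0.177/0.819) × 36.91 × e^(−0.177×1.806) = 0.2161 × 36.91 × 0.7265 = 5.794 mg/L.
Minimum DO = 8.62 − 5.794 = 2.826 mg/L.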